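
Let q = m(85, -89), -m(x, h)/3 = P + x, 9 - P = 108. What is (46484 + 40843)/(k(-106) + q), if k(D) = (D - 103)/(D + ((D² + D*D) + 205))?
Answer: 1971057717/947773 ≈ 2079.7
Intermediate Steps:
P = -99 (P = 9 - 1*108 = 9 - 108 = -99)
m(x, h) = 297 - 3*x (m(x, h) = -3*(-99 + x) = 297 - 3*x)
k(D) = (-103 + D)/(205 + D + 2*D²) (k(D) = (-103 + D)/(D + ((D² + D²) + 205)) = (-103 + D)/(D + (2*D² + 205)) = (-103 + D)/(D + (205 + 2*D²)) = (-103 + D)/(205 + D + 2*D²))
q = 42 (q = 297 - 3*85 = 297 - 255 = 42)
(46484 + 40843)/(k(-106) + q) = (46484 + 40843)/((-103 - 106)/(205 - 106 + 2*(-106)²) + 42) = 87327/(-209/(205 - 106 + 2*11236) + 42) = 87327/(-209/(205 - 106 + 22472) + 42) = 87327/(-209/22571 + 42) = 87327/(947773/22571) = 87327*(22571/947773) = 1971057717/947773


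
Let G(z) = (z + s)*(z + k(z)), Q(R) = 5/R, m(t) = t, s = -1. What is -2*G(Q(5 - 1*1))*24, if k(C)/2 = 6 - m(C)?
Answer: -129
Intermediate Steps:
k(C) = 12 - 2*C (k(C) = 2*(6 - C) = 12 - 2*C)
G(z) = (-1 + z)*(12 - z) (G(z) = (z - 1)*(z + (12 - 2*z)) = (-1 + z)*(12 - z))
-2*G(Q(5 - 1*1))*24 = -2*(-12 - (5/(5 - 1*1))² + 13*(5/(5 - 1*1)))*24 = -2*(-12 - (5/(5 - 1))² + 13*(5/(5 - 1)))*24 = -2*(-12 - (5/4)² + 13*(5/4))*24 = -2*(-12 - 1*25/16 + 65/4)*24 = -2*(-12 - 25/16 + 65/4)*24 = -2*43/16*24 = -43/8*24 = -129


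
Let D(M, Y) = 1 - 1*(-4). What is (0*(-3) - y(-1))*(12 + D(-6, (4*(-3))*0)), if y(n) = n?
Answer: 17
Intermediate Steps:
D(M, Y) = 5 (D(M, Y) = 1 + 4 = 5)
(0*(-3) - y(-1))*(12 + D(-6, (4*(-3))*0)) = (0*(-3) - 1*(-1))*(12 + 5) = (0 + 1)*17 = 1*17 = 17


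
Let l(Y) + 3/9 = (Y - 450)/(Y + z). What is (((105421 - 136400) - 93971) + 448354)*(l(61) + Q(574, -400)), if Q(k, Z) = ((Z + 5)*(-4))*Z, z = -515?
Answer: -139190379074474/681 ≈ -2.0439e+11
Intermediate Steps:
Q(k, Z) = Z*(-20 - 4*Z) (Q(k, Z) = ((5 + Z)*(-4))*Z = (-20 - 4*Z)*Z = Z*(-20 - 4*Z))
l(Y) = -1/3 + (-450 + Y)/(-515 + Y) (l(Y) = -1/3 + (Y - 450)/(Y - 515) = -1/3 + (-450 + Y)/(-515 + Y))
(((105421 - 136400) - 93971) + 448354)*(l(61) + Q(574, -400)) = (((105421 - 136400) - 93971) + 448354)*((-835 + 2*61)/(3*(-515 + 61)) - 4*(-400)*(5 - 400)) = ((-30979 - 93971) + 448354)*((1/3)*(-835 + 122)/(-454) - 4*(-400)*(-395)) = (-124950 + 448354)*((1/3)*(-1/454)*(-713) - 632000) = 323404*(713/1362 - 632000) = 323404*(-860783287/1362) = -139190379074474/681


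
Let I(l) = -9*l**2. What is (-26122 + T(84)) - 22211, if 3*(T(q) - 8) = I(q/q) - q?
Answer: -48356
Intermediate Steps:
T(q) = 5 - q/3 (T(q) = 8 + (-9*(q/q)**2 - q)/3 = 8 + (-9*1**2 - q)/3 = 8 + (-9*1 - q)/3 = 8 + (-9 - q)/3 = 8 + (-3 - q/3) = 5 - q/3)
(-26122 + T(84)) - 22211 = (-26122 + (5 - 1/3*84)) - 22211 = (-26122 + (5 - 28)) - 22211 = (-26122 - 23) - 22211 = -26145 - 22211 = -48356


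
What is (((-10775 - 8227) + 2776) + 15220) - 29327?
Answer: -30333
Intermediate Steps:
(((-10775 - 8227) + 2776) + 15220) - 29327 = ((-19002 + 2776) + 15220) - 29327 = (-16226 + 15220) - 29327 = -1006 - 29327 = -30333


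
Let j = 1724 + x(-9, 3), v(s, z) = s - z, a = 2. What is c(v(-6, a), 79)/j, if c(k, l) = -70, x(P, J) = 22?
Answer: -35/873 ≈ -0.040092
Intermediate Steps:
j = 1746 (j = 1724 + 22 = 1746)
c(v(-6, a), 79)/j = -70/1746 = -70*1/1746 = -35/873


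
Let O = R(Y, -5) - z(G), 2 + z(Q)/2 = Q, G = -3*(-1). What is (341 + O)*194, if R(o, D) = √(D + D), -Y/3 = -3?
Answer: 65766 + 194*I*√10 ≈ 65766.0 + 613.48*I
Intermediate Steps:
G = 3
z(Q) = -4 + 2*Q
Y = 9 (Y = -3*(-3) = 9)
R(o, D) = √2*√D (R(o, D) = √(2*D) = √2*√D)
O = -2 + I*√10 (O = √2*√(-5) - (-4 + 2*3) = √2*(I*√5) - (-4 + 6) = I*√10 - 1*2 = I*√10 - 2 = -2 + I*√10 ≈ -2.0 + 3.1623*I)
(341 + O)*194 = (341 + (-2 + I*√10))*194 = (339 + I*√10)*194 = 65766 + 194*I*√10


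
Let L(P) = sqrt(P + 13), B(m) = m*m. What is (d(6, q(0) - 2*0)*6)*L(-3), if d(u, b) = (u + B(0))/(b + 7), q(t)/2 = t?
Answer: 36*sqrt(10)/7 ≈ 16.263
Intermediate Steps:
q(t) = 2*t
B(m) = m**2
d(u, b) = u/(7 + b) (d(u, b) = (u + 0**2)/(b + 7) = (u + 0)/(7 + b) = u/(7 + b))
L(P) = sqrt(13 + P)
(d(6, q(0) - 2*0)*6)*L(-3) = ((6/(7 + (2*0 - 2*0)))*6)*sqrt(13 - 3) = ((6/(7 + (0 + 0)))*6)*sqrt(10) = ((6/(7 + 0))*6)*sqrt(10) = ((6/7)*6)*sqrt(10) = 36*sqrt(10)/7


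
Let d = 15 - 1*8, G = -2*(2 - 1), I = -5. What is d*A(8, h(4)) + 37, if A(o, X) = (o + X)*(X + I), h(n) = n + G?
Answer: -173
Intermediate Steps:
G = -2 (G = -2*1 = -2)
h(n) = -2 + n (h(n) = n - 2 = -2 + n)
d = 7 (d = 15 - 8 = 7)
A(o, X) = (-5 + X)*(X + o) (A(o, X) = (o + X)*(X - 5) = (X + o)*(-5 + X) = (-5 + X)*(X + o))
d*A(8, h(4)) + 37 = 7*((-2 + 4)² - 5*(-2 + 4) - 5*8 + (-2 + 4)*8) + 37 = 7*(2² - 5*2 - 40 + 2*8) + 37 = 7*(4 - 10 - 40 + 16) + 37 = 7*(-30) + 37 = -210 + 37 = -173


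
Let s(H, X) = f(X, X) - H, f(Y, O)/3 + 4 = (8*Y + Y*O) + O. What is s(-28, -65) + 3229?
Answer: 14165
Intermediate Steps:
f(Y, O) = -12 + 3*O + 24*Y + 3*O*Y (f(Y, O) = -12 + 3*((8*Y + Y*O) + O) = -12 + 3*((8*Y + O*Y) + O) = -12 + 3*(O + 8*Y + O*Y) = -12 + (3*O + 24*Y + 3*O*Y) = -12 + 3*O + 24*Y + 3*O*Y)
s(H, X) = -12 - H + 3*X**2 + 27*X (s(H, X) = (-12 + 3*X + 24*X + 3*X*X) - H = (-12 + 3*X + 24*X + 3*X**2) - H = (-12 + 3*X**2 + 27*X) - H = -12 - H + 3*X**2 + 27*X)
s(-28, -65) + 3229 = (-12 - 1*(-28) + 3*(-65)**2 + 27*(-65)) + 3229 = (-12 + 28 + 3*4225 - 1755) + 3229 = (-12 + 28 + 12675 - 1755) + 3229 = 10936 + 3229 = 14165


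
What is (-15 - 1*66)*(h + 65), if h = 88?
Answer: -12393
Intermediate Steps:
(-15 - 1*66)*(h + 65) = (-15 - 1*66)*(88 + 65) = (-15 - 66)*153 = -81*153 = -12393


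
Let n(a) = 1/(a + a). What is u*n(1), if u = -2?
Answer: -1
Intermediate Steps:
n(a) = 1/(2*a)
u*n(1) = -1/1 = -1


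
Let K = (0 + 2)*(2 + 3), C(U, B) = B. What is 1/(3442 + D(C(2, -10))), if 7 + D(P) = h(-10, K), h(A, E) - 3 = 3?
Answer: 1/3441 ≈ 0.00029061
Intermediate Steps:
K = 10 (K = 2*5 = 10)
h(A, E) = 6 (h(A, E) = 3 + 3 = 6)
D(P) = -1 (D(P) = -7 + 6 = -1)
1/(3442 + D(C(2, -10))) = 1/(3442 - 1) = 1/3441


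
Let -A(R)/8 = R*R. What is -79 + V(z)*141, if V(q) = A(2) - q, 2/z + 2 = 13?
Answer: -50783/11 ≈ -4616.6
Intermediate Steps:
z = 2/11 (z = 2/(-2 + 13) = 2/11 ≈ 0.18182)
A(R) = -8*R**2 (A(R) = -8*R*R = -8*R**2)
V(q) = -32 - q (V(q) = -8*2**2 - q = -8*4 - q = -32 - q)
-79 + V(z)*141 = -79 + (-32 - 1*2/11)*141 = -79 + (-32 - 2/11)*141 = -79 - 354/11*141 = -79 - 49914/11 = -50783/11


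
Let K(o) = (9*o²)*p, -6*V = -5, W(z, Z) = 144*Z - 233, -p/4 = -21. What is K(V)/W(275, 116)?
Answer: 75/2353 ≈ 0.031874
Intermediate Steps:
p = 84 (p = -4*(-21) = 84)
W(z, Z) = -233 + 144*Z
V = ⅚ (V = -⅙*(-5) = ⅚ ≈ 0.83333)
K(o) = 756*o² (K(o) = (9*o²)*84 = 756*o²)
K(V)/W(275, 116) = (756*(⅚)²)/(-233 + 144*116) = (756*(25/36))/(-233 + 16704) = 525/16471 = 525*(1/16471) = 75/2353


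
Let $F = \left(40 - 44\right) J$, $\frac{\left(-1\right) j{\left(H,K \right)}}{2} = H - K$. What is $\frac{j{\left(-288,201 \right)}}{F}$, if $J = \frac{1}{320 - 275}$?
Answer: $- \frac{22005}{2} \approx -11003.0$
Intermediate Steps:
$j{\left(H,K \right)} = - 2 H + 2 K$ ($j{\left(H,K \right)} = - 2 \left(H - K\right) = - 2 H + 2 K$)
$J = \frac{1}{45} \approx 0.022222$
$F = - \frac{4}{45}$ ($F = \left(40 - 44\right) \frac{1}{45} = \left(-4\right) \frac{1}{45} = - \frac{4}{45} \approx -0.088889$)
$\frac{j{\left(-288,201 \right)}}{F} = \frac{\left(-2\right) \left(-288\right) + 2 \cdot 201}{- \frac{4}{45}} = \left(576 + 402\right) \left(- \frac{45}{4}\right) = 978 \left(- \frac{45}{4}\right) = - \frac{22005}{2}$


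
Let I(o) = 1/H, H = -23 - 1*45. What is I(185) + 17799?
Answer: 1210331/68 ≈ 17799.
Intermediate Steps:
H = -68 (H = -23 - 45 = -68)
I(o) = -1/68 (I(o) = 1/(-68) = -1/68)
I(185) + 17799 = -1/68 + 17799 = 1210331/68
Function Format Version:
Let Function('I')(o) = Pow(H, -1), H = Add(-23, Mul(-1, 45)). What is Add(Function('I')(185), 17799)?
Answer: Rational(1210331, 68) ≈ 17799.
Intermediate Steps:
H = -68 (H = Add(-23, -45) = -68)
Function('I')(o) = Rational(-1, 68) (Function('I')(o) = Pow(-68, -1) = Rational(-1, 68))
Add(Function('I')(185), 17799) = Add(Rational(-1, 68), 17799) = Rational(1210331, 68)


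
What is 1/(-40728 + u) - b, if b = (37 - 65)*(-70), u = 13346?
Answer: -53668721/27382 ≈ -1960.0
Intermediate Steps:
b = 1960 (b = -28*(-70) = 1960)
1/(-40728 + u) - b = 1/(-40728 + 13346) - 1*1960 = 1/(-27382) - 1960 = -1/27382 - 1960 = -53668721/27382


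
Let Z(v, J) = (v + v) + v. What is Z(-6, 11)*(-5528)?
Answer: 99504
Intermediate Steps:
Z(v, J) = 3*v (Z(v, J) = 2*v + v = 3*v)
Z(-6, 11)*(-5528) = (3*(-6))*(-5528) = -18*(-5528) = 99504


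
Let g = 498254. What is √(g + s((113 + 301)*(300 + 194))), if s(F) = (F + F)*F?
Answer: √83654086766 ≈ 2.8923e+5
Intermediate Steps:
s(F) = 2*F² (s(F) = (2*F)*F = 2*F²)
√(g + s((113 + 301)*(300 + 194))) = √(498254 + 2*((113 + 301)*(300 + 194))²) = √(498254 + 2*(414*494)²) = √(498254 + 2*204516²) = √(498254 + 2*41826794256) = √(498254 + 83653588512) = √83654086766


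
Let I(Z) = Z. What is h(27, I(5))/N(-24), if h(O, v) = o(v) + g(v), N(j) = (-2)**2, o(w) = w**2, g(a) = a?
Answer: 15/2 ≈ 7.5000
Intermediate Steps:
N(j) = 4
h(O, v) = v + v**2 (h(O, v) = v**2 + v = v + v**2)
h(27, I(5))/N(-24) = (5*(1 + 5))/4 = (5*6)*(1/4) = 30*(1/4) = 15/2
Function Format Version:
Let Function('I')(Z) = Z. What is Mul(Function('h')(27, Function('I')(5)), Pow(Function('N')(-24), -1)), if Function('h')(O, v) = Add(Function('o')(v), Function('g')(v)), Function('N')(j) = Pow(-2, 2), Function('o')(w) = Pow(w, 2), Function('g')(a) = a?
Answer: Rational(15, 2) ≈ 7.5000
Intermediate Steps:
Function('N')(j) = 4
Function('h')(O, v) = Add(v, Pow(v, 2)) (Function('h')(O, v) = Add(Pow(v, 2), v) = Add(v, Pow(v, 2)))
Mul(Function('h')(27, Function('I')(5)), Pow(Function('N')(-24), -1)) = Mul(Mul(5, Add(1, 5)), Pow(4, -1)) = Mul(Mul(5, 6), Rational(1, 4)) = Mul(30, Rational(1, 4)) = Rational(15, 2)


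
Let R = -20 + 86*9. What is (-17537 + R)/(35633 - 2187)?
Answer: -16783/33446 ≈ -0.50179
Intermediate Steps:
R = 754 (R = -20 + 774 = 754)
(-17537 + R)/(35633 - 2187) = (-17537 + 754)/(35633 - 2187) = -16783/33446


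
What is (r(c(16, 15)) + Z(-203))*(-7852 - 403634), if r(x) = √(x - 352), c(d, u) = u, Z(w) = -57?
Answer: 23454702 - 411486*I*√337 ≈ 2.3455e+7 - 7.5539e+6*I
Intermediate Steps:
r(x) = √(-352 + x)
(r(c(16, 15)) + Z(-203))*(-7852 - 403634) = (√(-352 + 15) - 57)*(-7852 - 403634) = (√(-337) - 57)*(-411486) = (I*√337 - 57)*(-411486) = (-57 + I*√337)*(-411486) = 23454702 - 411486*I*√337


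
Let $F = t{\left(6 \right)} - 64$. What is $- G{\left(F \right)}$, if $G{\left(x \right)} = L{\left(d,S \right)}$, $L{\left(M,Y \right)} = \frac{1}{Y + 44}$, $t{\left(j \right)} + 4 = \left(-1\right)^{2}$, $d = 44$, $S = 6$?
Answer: $- \frac{1}{50} \approx -0.02$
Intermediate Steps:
$t{\left(j \right)} = -3$ ($t{\left(j \right)} = -4 + \left(-1\right)^{2} = -4 + 1 = -3$)
$L{\left(M,Y \right)} = \frac{1}{44 + Y}$
$F = -67$ ($F = -3 - 64 = -67$)
$G{\left(x \right)} = \frac{1}{50}$ ($G{\left(x \right)} = \frac{1}{44 + 6} = \frac{1}{50}$)
$- G{\left(F \right)} = \left(-1\right) \frac{1}{50} = - \frac{1}{50}$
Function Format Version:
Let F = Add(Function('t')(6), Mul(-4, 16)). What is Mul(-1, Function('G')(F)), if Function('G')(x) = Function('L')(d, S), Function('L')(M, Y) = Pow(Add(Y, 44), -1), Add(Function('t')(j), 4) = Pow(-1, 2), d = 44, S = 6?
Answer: Rational(-1, 50) ≈ -0.020000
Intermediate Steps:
Function('t')(j) = -3 (Function('t')(j) = Add(-4, Pow(-1, 2)) = Add(-4, 1) = -3)
Function('L')(M, Y) = Pow(Add(44, Y), -1)
F = -67 (F = Add(-3, Mul(-4, 16)) = Add(-3, -64) = -67)
Function('G')(x) = Rational(1, 50) (Function('G')(x) = Pow(Add(44, 6), -1) = Pow(50, -1) = Rational(1, 50))
Mul(-1, Function('G')(F)) = Mul(-1, Rational(1, 50)) = Rational(-1, 50)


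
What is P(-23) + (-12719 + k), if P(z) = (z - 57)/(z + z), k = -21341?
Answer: -783340/23 ≈ -34058.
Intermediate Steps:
P(z) = (-57 + z)/(2*z) (P(z) = (-57 + z)/((2*z)) = (-57 + z)*(1/(2*z)) = (-57 + z)/(2*z))
P(-23) + (-12719 + k) = (1/2)*(-57 - 23)/(-23) + (-12719 - 21341) = (1/2)*(-1/23)*(-80) - 34060 = 40/23 - 34060 = -783340/23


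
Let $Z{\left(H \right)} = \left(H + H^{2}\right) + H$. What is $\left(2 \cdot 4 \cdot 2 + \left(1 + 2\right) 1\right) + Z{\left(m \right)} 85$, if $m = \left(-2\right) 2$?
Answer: $699$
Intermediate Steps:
$m = -4$
$Z{\left(H \right)} = H^{2} + 2 H$
$\left(2 \cdot 4 \cdot 2 + \left(1 + 2\right) 1\right) + Z{\left(m \right)} 85 = \left(2 \cdot 4 \cdot 2 + \left(1 + 2\right) 1\right) + - 4 \left(2 - 4\right) 85 = \left(8 \cdot 2 + 3 \cdot 1\right) + \left(-4\right) \left(-2\right) 85 = \left(16 + 3\right) + 8 \cdot 85 = 19 + 680 = 699$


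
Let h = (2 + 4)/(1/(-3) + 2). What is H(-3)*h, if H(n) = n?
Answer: -54/5 ≈ -10.800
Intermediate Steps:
h = 18/5 (h = 6/(-1/3 + 2) = 6/(5/3) = 6*(3/5) = 18/5 ≈ 3.6000)
H(-3)*h = -3*18/5 = -54/5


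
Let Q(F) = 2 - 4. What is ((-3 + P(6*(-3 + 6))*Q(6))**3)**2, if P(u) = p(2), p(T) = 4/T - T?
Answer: 729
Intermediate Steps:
Q(F) = -2
p(T) = -T + 4/T
P(u) = 0 (P(u) = -1*2 + 4/2 = -2 + 4*(1/2) = -2 + 2 = 0)
((-3 + P(6*(-3 + 6))*Q(6))**3)**2 = ((-3 + 0*(-2))**3)**2 = ((-3 + 0)**3)**2 = ((-3)**3)**2 = (-27)**2 = 729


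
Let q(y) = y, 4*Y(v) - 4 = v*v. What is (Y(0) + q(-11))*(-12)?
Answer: 120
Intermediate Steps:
Y(v) = 1 + v²/4 (Y(v) = 1 + (v*v)/4 = 1 + v²/4)
(Y(0) + q(-11))*(-12) = ((1 + (¼)*0²) - 11)*(-12) = ((1 + (¼)*0) - 11)*(-12) = ((1 + 0) - 11)*(-12) = (1 - 11)*(-12) = -10*(-12) = 120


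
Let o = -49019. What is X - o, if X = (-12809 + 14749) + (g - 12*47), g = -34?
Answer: 50361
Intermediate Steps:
X = 1342 (X = (-12809 + 14749) + (-34 - 12*47) = 1940 + (-34 - 564) = 1940 - 598 = 1342)
X - o = 1342 - 1*(-49019) = 1342 + 49019 = 50361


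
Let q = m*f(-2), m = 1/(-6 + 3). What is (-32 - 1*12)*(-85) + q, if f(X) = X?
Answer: 11222/3 ≈ 3740.7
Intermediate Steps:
m = -1/3 (m = 1/(-3) = -1/3 ≈ -0.33333)
q = 2/3 (q = -1/3*(-2) = 2/3 ≈ 0.66667)
(-32 - 1*12)*(-85) + q = (-32 - 1*12)*(-85) + 2/3 = (-32 - 12)*(-85) + 2/3 = -44*(-85) + 2/3 = 3740 + 2/3 = 11222/3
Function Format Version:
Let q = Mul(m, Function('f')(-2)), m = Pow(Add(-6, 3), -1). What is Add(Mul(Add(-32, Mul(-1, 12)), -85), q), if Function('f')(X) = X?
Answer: Rational(11222, 3) ≈ 3740.7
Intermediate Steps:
m = Rational(-1, 3) (m = Pow(-3, -1) = Rational(-1, 3) ≈ -0.33333)
q = Rational(2, 3) (q = Mul(Rational(-1, 3), -2) = Rational(2, 3) ≈ 0.66667)
Add(Mul(Add(-32, Mul(-1, 12)), -85), q) = Add(Mul(Add(-32, Mul(-1, 12)), -85), Rational(2, 3)) = Add(Mul(Add(-32, -12), -85), Rational(2, 3)) = Add(Mul(-44, -85), Rational(2, 3)) = Add(3740, Rational(2, 3)) = Rational(11222, 3)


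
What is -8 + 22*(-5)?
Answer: -118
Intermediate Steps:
-8 + 22*(-5) = -8 - 110 = -118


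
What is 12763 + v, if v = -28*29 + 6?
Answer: 11957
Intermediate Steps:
v = -806 (v = -812 + 6 = -806)
12763 + v = 12763 - 806 = 11957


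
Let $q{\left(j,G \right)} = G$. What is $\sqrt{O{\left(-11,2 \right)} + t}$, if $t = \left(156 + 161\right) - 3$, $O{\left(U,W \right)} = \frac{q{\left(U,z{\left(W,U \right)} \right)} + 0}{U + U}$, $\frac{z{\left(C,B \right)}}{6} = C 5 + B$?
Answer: $\frac{\sqrt{38027}}{11} \approx 17.728$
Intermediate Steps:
$z{\left(C,B \right)} = 6 B + 30 C$ ($z{\left(C,B \right)} = 6 \left(C 5 + B\right) = 6 \left(5 C + B\right) = 6 \left(B + 5 C\right) = 6 B + 30 C$)
$O{\left(U,W \right)} = \frac{6 U + 30 W}{2 U}$ ($O{\left(U,W \right)} = \frac{\left(6 U + 30 W\right) + 0}{U + U} = \frac{6 U + 30 W}{2 U}$)
$t = 314$ ($t = 317 - 3 = 314$)
$\sqrt{O{\left(-11,2 \right)} + t} = \sqrt{\left(3 + 15 \cdot 2 \frac{1}{-11}\right) + 314} = \sqrt{\left(3 + 15 \cdot 2 \left(- \frac{1}{11}\right)\right) + 314} = \sqrt{\left(3 - \frac{30}{11}\right) + 314} = \sqrt{\frac{3}{11} + 314} = \sqrt{\frac{3457}{11}} = \frac{\sqrt{38027}}{11}$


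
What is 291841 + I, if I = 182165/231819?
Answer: 67654470944/231819 ≈ 2.9184e+5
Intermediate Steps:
I = 182165/231819 (I = 182165*(1/231819) = 182165/231819 ≈ 0.78581)
291841 + I = 291841 + 182165/231819 = 67654470944/231819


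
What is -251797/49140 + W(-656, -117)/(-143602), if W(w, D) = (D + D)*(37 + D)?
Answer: -203727767/38772540 ≈ -5.2544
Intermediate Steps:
W(w, D) = 2*D*(37 + D) (W(w, D) = (2*D)*(37 + D) = 2*D*(37 + D))
-251797/49140 + W(-656, -117)/(-143602) = -251797/49140 + (2*(-117)*(37 - 117))/(-143602) = -251797*1/49140 + (2*(-117)*(-80))*(-1/143602) = -2767/540 + 18720*(-1/143602) = -2767/540 - 9360/71801 = -203727767/38772540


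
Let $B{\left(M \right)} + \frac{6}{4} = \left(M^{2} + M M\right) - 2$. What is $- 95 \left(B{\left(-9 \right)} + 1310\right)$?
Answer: $- \frac{279015}{2} \approx -1.3951 \cdot 10^{5}$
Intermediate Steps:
$B{\left(M \right)} = - \frac{7}{2} + 2 M^{2}$ ($B{\left(M \right)} = - \frac{3}{2} - \left(2 - M^{2} - M M\right) = - \frac{3}{2} + \left(\left(M^{2} + M^{2}\right) - 2\right) = - \frac{3}{2} + \left(2 M^{2} - 2\right) = - \frac{3}{2} + \left(-2 + 2 M^{2}\right) = - \frac{7}{2} + 2 M^{2}$)
$- 95 \left(B{\left(-9 \right)} + 1310\right) = - 95 \left(\left(- \frac{7}{2} + 2 \left(-9\right)^{2}\right) + 1310\right) = - 95 \left(\left(- \frac{7}{2} + 2 \cdot 81\right) + 1310\right) = - 95 \left(\left(- \frac{7}{2} + 162\right) + 1310\right) = - 95 \left(\frac{317}{2} + 1310\right) = \left(-95\right) \frac{2937}{2} = - \frac{279015}{2}$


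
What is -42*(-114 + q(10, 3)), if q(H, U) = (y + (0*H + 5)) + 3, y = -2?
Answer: 4536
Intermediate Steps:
q(H, U) = 6 (q(H, U) = (-2 + (0*H + 5)) + 3 = (-2 + (0 + 5)) + 3 = (-2 + 5) + 3 = 3 + 3 = 6)
-42*(-114 + q(10, 3)) = -42*(-114 + 6) = -42*(-108) = 4536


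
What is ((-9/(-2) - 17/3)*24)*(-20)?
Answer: 560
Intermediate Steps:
((-9/(-2) - 17/3)*24)*(-20) = ((-9*(-1/2) - 17*1/3)*24)*(-20) = ((9/2 - 17/3)*24)*(-20) = -7/6*24*(-20) = -28*(-20) = 560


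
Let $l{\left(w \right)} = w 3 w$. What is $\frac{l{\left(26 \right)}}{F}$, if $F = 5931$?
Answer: $\frac{676}{1977} \approx 0.34193$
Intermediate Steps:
$l{\left(w \right)} = 3 w^{2}$ ($l{\left(w \right)} = 3 w w = 3 w^{2}$)
$\frac{l{\left(26 \right)}}{F} = \frac{3 \cdot 26^{2}}{5931} = 3 \cdot 676 \cdot \frac{1}{5931} = 2028 \cdot \frac{1}{5931} = \frac{676}{1977}$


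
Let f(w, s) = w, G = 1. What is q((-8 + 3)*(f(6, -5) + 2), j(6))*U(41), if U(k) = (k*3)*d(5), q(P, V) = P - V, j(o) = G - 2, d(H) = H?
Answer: -23985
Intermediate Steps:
j(o) = -1 (j(o) = 1 - 2 = -1)
U(k) = 15*k (U(k) = (k*3)*5 = (3*k)*5 = 15*k)
q((-8 + 3)*(f(6, -5) + 2), j(6))*U(41) = ((-8 + 3)*(6 + 2) - 1*(-1))*(15*41) = (-5*8 + 1)*615 = (-40 + 1)*615 = -39*615 = -23985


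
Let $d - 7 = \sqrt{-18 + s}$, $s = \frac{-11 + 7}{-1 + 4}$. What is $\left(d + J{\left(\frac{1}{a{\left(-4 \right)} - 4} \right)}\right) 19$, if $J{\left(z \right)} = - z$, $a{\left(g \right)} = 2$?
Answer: $\frac{285}{2} + \frac{19 i \sqrt{174}}{3} \approx 142.5 + 83.542 i$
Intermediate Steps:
$s = - \frac{4}{3} \approx -1.3333$
$d = 7 + \frac{i \sqrt{174}}{3}$ ($d = 7 + \sqrt{-18 - \frac{4}{3}} = 7 + \sqrt{- \frac{58}{3}} = 7 + \frac{i \sqrt{174}}{3} \approx 7.0 + 4.397 i$)
$\left(d + J{\left(\frac{1}{a{\left(-4 \right)} - 4} \right)}\right) 19 = \left(\left(7 + \frac{i \sqrt{174}}{3}\right) - \frac{1}{2 - 4}\right) 19 = \left(\left(7 + \frac{i \sqrt{174}}{3}\right) - \frac{1}{-2}\right) 19 = \left(\left(7 + \frac{i \sqrt{174}}{3}\right) - - \frac{1}{2}\right) 19 = \left(\left(7 + \frac{i \sqrt{174}}{3}\right) + \frac{1}{2}\right) 19 = \left(\frac{15}{2} + \frac{i \sqrt{174}}{3}\right) 19 = \frac{285}{2} + \frac{19 i \sqrt{174}}{3}$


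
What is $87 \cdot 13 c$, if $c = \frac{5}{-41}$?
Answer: $- \frac{5655}{41} \approx -137.93$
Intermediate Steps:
$c = - \frac{5}{41}$ ($c = 5 \left(- \frac{1}{41}\right) = - \frac{5}{41} \approx -0.12195$)
$87 \cdot 13 c = 87 \cdot 13 \left(- \frac{5}{41}\right) = 1131 \left(- \frac{5}{41}\right) = - \frac{5655}{41}$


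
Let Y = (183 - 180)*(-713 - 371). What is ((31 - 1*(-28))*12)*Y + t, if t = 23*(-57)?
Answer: -2303727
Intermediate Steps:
t = -1311
Y = -3252 (Y = 3*(-1084) = -3252)
((31 - 1*(-28))*12)*Y + t = ((31 - 1*(-28))*12)*(-3252) - 1311 = ((31 + 28)*12)*(-3252) - 1311 = (59*12)*(-3252) - 1311 = 708*(-3252) - 1311 = -2302416 - 1311 = -2303727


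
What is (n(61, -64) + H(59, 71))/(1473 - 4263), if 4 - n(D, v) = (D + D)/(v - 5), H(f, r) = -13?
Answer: 499/192510 ≈ 0.0025921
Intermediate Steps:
n(D, v) = 4 - 2*D/(-5 + v) (n(D, v) = 4 - (D + D)/(v - 5) = 4 - 2*D/(-5 + v))
(n(61, -64) + H(59, 71))/(1473 - 4263) = (2*(-10 - 1*61 + 2*(-64))/(-5 - 64) - 13)/(1473 - 4263) = (2*(-10 - 61 - 128)/(-69) - 13)/(-2790) = (2*(-1/69)*(-199) - 13)*(-1/2790) = (398/69 - 13)*(-1/2790) = -499/69*(-1/2790) = 499/192510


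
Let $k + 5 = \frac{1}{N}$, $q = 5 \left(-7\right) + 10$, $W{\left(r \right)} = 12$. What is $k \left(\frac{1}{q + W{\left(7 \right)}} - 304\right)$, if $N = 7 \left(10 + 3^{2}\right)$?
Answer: $\frac{2624792}{1729} \approx 1518.1$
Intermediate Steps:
$N = 133$ ($N = 7 \left(10 + 9\right) = 7 \cdot 19 = 133$)
$q = -25$ ($q = -35 + 10 = -25$)
$k = - \frac{664}{133}$ ($k = -5 + \frac{1}{133} = - \frac{664}{133} \approx -4.9925$)
$k \left(\frac{1}{q + W{\left(7 \right)}} - 304\right) = - \frac{664 \left(\frac{1}{-25 + 12} - 304\right)}{133} = - \frac{664 \left(\frac{1}{-13} - 304\right)}{133} = - \frac{664 \left(- \frac{1}{13} - 304\right)}{133} = \left(- \frac{664}{133}\right) \left(- \frac{3953}{13}\right) = \frac{2624792}{1729}$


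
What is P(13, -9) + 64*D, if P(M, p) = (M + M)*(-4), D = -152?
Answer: -9832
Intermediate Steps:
P(M, p) = -8*M (P(M, p) = (2*M)*(-4) = -8*M)
P(13, -9) + 64*D = -8*13 + 64*(-152) = -104 - 9728 = -9832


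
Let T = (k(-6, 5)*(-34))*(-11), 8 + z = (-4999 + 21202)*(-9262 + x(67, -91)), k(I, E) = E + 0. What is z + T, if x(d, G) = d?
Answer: -148984723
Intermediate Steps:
k(I, E) = E
z = -148986593 (z = -8 + (-4999 + 21202)*(-9262 + 67) = -8 + 16203*(-9195) = -8 - 148986585 = -148986593)
T = 1870 (T = (5*(-34))*(-11) = -170*(-11) = 1870)
z + T = -148986593 + 1870 = -148984723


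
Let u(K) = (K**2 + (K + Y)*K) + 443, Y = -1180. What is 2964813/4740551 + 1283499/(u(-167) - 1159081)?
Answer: -485566407507/613427299400 ≈ -0.79156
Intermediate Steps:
u(K) = 443 + K**2 + K*(-1180 + K) (u(K) = (K**2 + (K - 1180)*K) + 443 = (K**2 + (-1180 + K)*K) + 443 = (K**2 + K*(-1180 + K)) + 443 = 443 + K**2 + K*(-1180 + K))
2964813/4740551 + 1283499/(u(-167) - 1159081) = 2964813/4740551 + 1283499/((443 - 1180*(-167) + 2*(-167)**2) - 1159081) = 2964813*(1/4740551) + 1283499/((443 + 197060 + 2*27889) - 1159081) = 2964813/4740551 + 1283499/((443 + 197060 + 55778) - 1159081) = 2964813/4740551 + 1283499/(253281 - 1159081) = 2964813/4740551 + 1283499/(-905800) = 2964813/4740551 + 1283499*(-1/905800) = 2964813/4740551 - 183357/129400 = -485566407507/613427299400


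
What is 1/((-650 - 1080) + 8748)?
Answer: 1/7018 ≈ 0.00014249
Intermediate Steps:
1/((-650 - 1080) + 8748) = 1/(-1730 + 8748) = 1/7018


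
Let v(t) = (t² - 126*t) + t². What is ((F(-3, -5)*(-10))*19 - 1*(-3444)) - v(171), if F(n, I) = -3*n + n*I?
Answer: -38052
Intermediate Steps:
F(n, I) = -3*n + I*n
v(t) = -126*t + 2*t²
((F(-3, -5)*(-10))*19 - 1*(-3444)) - v(171) = ((-3*(-3 - 5)*(-10))*19 - 1*(-3444)) - 2*171*(-63 + 171) = ((-3*(-8)*(-10))*19 + 3444) - 2*171*108 = ((24*(-10))*19 + 3444) - 1*36936 = (-240*19 + 3444) - 36936 = (-4560 + 3444) - 36936 = -1116 - 36936 = -38052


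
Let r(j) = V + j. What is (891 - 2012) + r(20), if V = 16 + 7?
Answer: -1078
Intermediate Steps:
V = 23
r(j) = 23 + j
(891 - 2012) + r(20) = (891 - 2012) + (23 + 20) = -1121 + 43 = -1078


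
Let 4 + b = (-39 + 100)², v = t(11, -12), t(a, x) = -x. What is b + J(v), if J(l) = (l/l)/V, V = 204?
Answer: 758269/204 ≈ 3717.0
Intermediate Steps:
v = 12 (v = -1*(-12) = 12)
b = 3717 (b = -4 + (-39 + 100)² = -4 + 61² = -4 + 3721 = 3717)
J(l) = 1/204 (J(l) = (l/l)/204 = 1*(1/204) = 1/204)
b + J(v) = 3717 + 1/204 = 758269/204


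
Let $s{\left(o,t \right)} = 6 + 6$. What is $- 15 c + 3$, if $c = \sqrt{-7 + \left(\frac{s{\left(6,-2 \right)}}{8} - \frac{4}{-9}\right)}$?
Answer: $3 - \frac{5 i \sqrt{182}}{2} \approx 3.0 - 33.727 i$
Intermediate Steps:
$s{\left(o,t \right)} = 12$
$c = \frac{i \sqrt{182}}{6}$ ($c = \sqrt{-7 + \left(\frac{12}{8} - \frac{4}{-9}\right)} = \sqrt{-7 + \left(12 \cdot \frac{1}{8} - - \frac{4}{9}\right)} = \sqrt{-7 + \left(\frac{3}{2} + \frac{4}{9}\right)} = \sqrt{-7 + \frac{35}{18}} = \sqrt{- \frac{91}{18}} = \frac{i \sqrt{182}}{6} \approx 2.2485 i$)
$- 15 c + 3 = - 15 \frac{i \sqrt{182}}{6} + 3 = - \frac{5 i \sqrt{182}}{2} + 3 = 3 - \frac{5 i \sqrt{182}}{2}$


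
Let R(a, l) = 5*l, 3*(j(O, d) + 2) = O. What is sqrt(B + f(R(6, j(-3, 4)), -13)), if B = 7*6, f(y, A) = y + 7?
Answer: sqrt(34) ≈ 5.8309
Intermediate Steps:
j(O, d) = -2 + O/3
f(y, A) = 7 + y
B = 42
sqrt(B + f(R(6, j(-3, 4)), -13)) = sqrt(42 + (7 + 5*(-2 + (1/3)*(-3)))) = sqrt(42 + (7 + 5*(-2 - 1))) = sqrt(42 + (7 + 5*(-3))) = sqrt(42 + (7 - 15)) = sqrt(42 - 8) = sqrt(34)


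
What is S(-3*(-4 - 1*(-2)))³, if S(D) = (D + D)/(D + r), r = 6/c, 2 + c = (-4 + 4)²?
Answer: 64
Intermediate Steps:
c = -2 (c = -2 + (-4 + 4)² = -2 + 0² = -2 + 0 = -2)
r = -3 (r = 6/(-2) = 6*(-½) = -3)
S(D) = 2*D/(-3 + D) (S(D) = (D + D)/(D - 3) = (2*D)/(-3 + D) = 2*D/(-3 + D))
S(-3*(-4 - 1*(-2)))³ = (2*(-3*(-4 - 1*(-2)))/(-3 - 3*(-4 - 1*(-2))))³ = (2*(-3*(-4 + 2))/(-3 - 3*(-4 + 2)))³ = (2*(-3*(-2))/(-3 - 3*(-2)))³ = (2*6/(-3 + 6))³ = (2*6/3)³ = (2*6*(⅓))³ = 4³ = 64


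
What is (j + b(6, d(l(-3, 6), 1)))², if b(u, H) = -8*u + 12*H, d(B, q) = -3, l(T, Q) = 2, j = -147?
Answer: 53361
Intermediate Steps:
(j + b(6, d(l(-3, 6), 1)))² = (-147 + (-8*6 + 12*(-3)))² = (-147 + (-48 - 36))² = (-147 - 84)² = (-231)² = 53361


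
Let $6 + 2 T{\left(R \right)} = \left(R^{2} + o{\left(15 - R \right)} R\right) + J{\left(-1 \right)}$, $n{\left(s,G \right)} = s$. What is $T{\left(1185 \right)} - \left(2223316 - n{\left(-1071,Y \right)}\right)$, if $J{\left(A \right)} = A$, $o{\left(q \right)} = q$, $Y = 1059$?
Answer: $-2215503$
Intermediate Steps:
$T{\left(R \right)} = - \frac{7}{2} + \frac{R^{2}}{2} + \frac{R \left(15 - R\right)}{2}$ ($T{\left(R \right)} = -3 + \frac{\left(R^{2} + \left(15 - R\right) R\right) - 1}{2} = -3 + \frac{\left(R^{2} + R \left(15 - R\right)\right) - 1}{2} = -3 + \frac{-1 + R^{2} + R \left(15 - R\right)}{2} = -3 + \left(- \frac{1}{2} + \frac{R^{2}}{2} + \frac{R \left(15 - R\right)}{2}\right) = - \frac{7}{2} + \frac{R^{2}}{2} + \frac{R \left(15 - R\right)}{2}$)
$T{\left(1185 \right)} - \left(2223316 - n{\left(-1071,Y \right)}\right) = \left(- \frac{7}{2} + \frac{15}{2} \cdot 1185\right) - \left(2223316 - -1071\right) = \left(- \frac{7}{2} + \frac{17775}{2}\right) - \left(2223316 + 1071\right) = 8884 - 2224387 = -2215503$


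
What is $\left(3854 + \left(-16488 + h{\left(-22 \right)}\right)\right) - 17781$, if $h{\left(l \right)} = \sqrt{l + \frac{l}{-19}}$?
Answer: $-30415 + \frac{6 i \sqrt{209}}{19} \approx -30415.0 + 4.5653 i$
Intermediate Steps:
$h{\left(l \right)} = \frac{3 \sqrt{38} \sqrt{l}}{19}$ ($h{\left(l \right)} = \sqrt{l + l \left(- \frac{1}{19}\right)} = \sqrt{l - \frac{l}{19}} = \sqrt{\frac{18 l}{19}} = \frac{3 \sqrt{38} \sqrt{l}}{19}$)
$\left(3854 + \left(-16488 + h{\left(-22 \right)}\right)\right) - 17781 = \left(3854 - \left(16488 - \frac{3 \sqrt{38} \sqrt{-22}}{19}\right)\right) - 17781 = \left(3854 - \left(16488 - \frac{3 \sqrt{38} i \sqrt{22}}{19}\right)\right) - 17781 = \left(3854 - \left(16488 - \frac{6 i \sqrt{209}}{19}\right)\right) - 17781 = \left(-12634 + \frac{6 i \sqrt{209}}{19}\right) - 17781 = -30415 + \frac{6 i \sqrt{209}}{19}$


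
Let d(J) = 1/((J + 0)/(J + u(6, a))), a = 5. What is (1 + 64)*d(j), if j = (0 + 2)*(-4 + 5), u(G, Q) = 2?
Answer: 130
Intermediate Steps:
j = 2 (j = 2*1 = 2)
d(J) = (2 + J)/J (d(J) = 1/((J + 0)/(J + 2)) = 1/(J/(2 + J)) = (2 + J)/J)
(1 + 64)*d(j) = (1 + 64)*((2 + 2)/2) = 65*((½)*4) = 65*2 = 130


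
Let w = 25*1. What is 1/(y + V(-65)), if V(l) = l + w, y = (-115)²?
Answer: 1/13185 ≈ 7.5844e-5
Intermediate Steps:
y = 13225
w = 25
V(l) = 25 + l (V(l) = l + 25 = 25 + l)
1/(y + V(-65)) = 1/(13225 + (25 - 65)) = 1/(13225 - 40) = 1/13185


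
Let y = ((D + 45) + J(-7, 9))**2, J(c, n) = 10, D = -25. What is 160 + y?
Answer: 1060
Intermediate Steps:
y = 900 (y = ((-25 + 45) + 10)**2 = (20 + 10)**2 = 30**2 = 900)
160 + y = 160 + 900 = 1060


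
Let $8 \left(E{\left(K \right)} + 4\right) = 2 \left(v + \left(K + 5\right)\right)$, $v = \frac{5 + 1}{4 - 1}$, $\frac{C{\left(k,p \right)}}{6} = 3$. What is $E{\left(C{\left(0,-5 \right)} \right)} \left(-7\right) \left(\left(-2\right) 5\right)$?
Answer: $\frac{315}{2} \approx 157.5$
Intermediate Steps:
$C{\left(k,p \right)} = 18$ ($C{\left(k,p \right)} = 6 \cdot 3 = 18$)
$v = 2$ ($v = \frac{6}{3} = 6 \cdot \frac{1}{3} = 2$)
$E{\left(K \right)} = - \frac{9}{4} + \frac{K}{4}$ ($E{\left(K \right)} = -4 + \frac{2 \left(2 + \left(K + 5\right)\right)}{8} = -4 + \frac{2 \left(2 + \left(5 + K\right)\right)}{8} = -4 + \frac{2 \left(7 + K\right)}{8} = -4 + \frac{14 + 2 K}{8} = -4 + \left(\frac{7}{4} + \frac{K}{4}\right) = - \frac{9}{4} + \frac{K}{4}$)
$E{\left(C{\left(0,-5 \right)} \right)} \left(-7\right) \left(\left(-2\right) 5\right) = \left(- \frac{9}{4} + \frac{1}{4} \cdot 18\right) \left(-7\right) \left(\left(-2\right) 5\right) = \left(- \frac{9}{4} + \frac{9}{2}\right) \left(-7\right) \left(-10\right) = \frac{9}{4} \left(-7\right) \left(-10\right) = \left(- \frac{63}{4}\right) \left(-10\right) = \frac{315}{2}$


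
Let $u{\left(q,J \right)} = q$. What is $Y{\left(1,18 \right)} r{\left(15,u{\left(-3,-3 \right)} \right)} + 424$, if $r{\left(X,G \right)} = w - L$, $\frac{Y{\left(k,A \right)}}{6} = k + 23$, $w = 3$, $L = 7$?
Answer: $-152$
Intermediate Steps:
$Y{\left(k,A \right)} = 138 + 6 k$ ($Y{\left(k,A \right)} = 6 \left(k + 23\right) = 6 \left(23 + k\right) = 138 + 6 k$)
$r{\left(X,G \right)} = -4$ ($r{\left(X,G \right)} = 3 - 7 = -4$)
$Y{\left(1,18 \right)} r{\left(15,u{\left(-3,-3 \right)} \right)} + 424 = \left(138 + 6 \cdot 1\right) \left(-4\right) + 424 = \left(138 + 6\right) \left(-4\right) + 424 = 144 \left(-4\right) + 424 = -576 + 424 = -152$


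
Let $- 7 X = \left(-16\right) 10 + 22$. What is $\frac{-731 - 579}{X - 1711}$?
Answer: $\frac{9170}{11839} \approx 0.77456$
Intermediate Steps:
$X = \frac{138}{7}$ ($X = - \frac{\left(-16\right) 10 + 22}{7} = - \frac{-160 + 22}{7} = \left(- \frac{1}{7}\right) \left(-138\right) = \frac{138}{7} \approx 19.714$)
$\frac{-731 - 579}{X - 1711} = \frac{-731 - 579}{\frac{138}{7} - 1711} = - \frac{1310}{- \frac{11839}{7}} = \left(-1310\right) \left(- \frac{7}{11839}\right) = \frac{9170}{11839}$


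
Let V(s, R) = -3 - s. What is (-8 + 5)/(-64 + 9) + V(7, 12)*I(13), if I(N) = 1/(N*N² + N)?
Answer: 608/12155 ≈ 0.050021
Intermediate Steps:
I(N) = 1/(N + N³) (I(N) = 1/(N³ + N) = 1/(N + N³))
(-8 + 5)/(-64 + 9) + V(7, 12)*I(13) = (-8 + 5)/(-64 + 9) + (-3 - 1*7)/(13 + 13³) = -3/(-55) + (-3 - 7)/(13 + 2197) = -3*(-1/55) - 10/2210 = 3/55 - 10*1/2210 = 3/55 - 1/221 = 608/12155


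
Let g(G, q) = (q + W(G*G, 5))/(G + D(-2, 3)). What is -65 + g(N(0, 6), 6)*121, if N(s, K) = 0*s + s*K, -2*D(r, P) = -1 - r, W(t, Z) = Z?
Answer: -2727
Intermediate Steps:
D(r, P) = 1/2 + r/2 (D(r, P) = -(-1 - r)/2 = 1/2 + r/2)
N(s, K) = K*s (N(s, K) = 0 + K*s = K*s)
g(G, q) = (5 + q)/(-1/2 + G) (g(G, q) = (q + 5)/(G + (1/2 + (1/2)*(-2))) = (5 + q)/(G + (1/2 - 1)) = (5 + q)/(G - 1/2) = (5 + q)/(-1/2 + G))
-65 + g(N(0, 6), 6)*121 = -65 + (2*(5 + 6)/(-1 + 2*(6*0)))*121 = -65 + (2*11/(-1 + 2*0))*121 = -65 + (2*11/(-1 + 0))*121 = -65 + (2*11/(-1))*121 = -65 + (2*(-1)*11)*121 = -65 - 22*121 = -65 - 2662 = -2727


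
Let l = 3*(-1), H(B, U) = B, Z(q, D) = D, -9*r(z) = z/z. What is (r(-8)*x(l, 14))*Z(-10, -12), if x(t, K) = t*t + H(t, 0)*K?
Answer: -44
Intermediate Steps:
r(z) = -⅑ (r(z) = -z/(9*z) = -⅑*1 = -⅑)
l = -3
x(t, K) = t² + K*t (x(t, K) = t*t + t*K = t² + K*t)
(r(-8)*x(l, 14))*Z(-10, -12) = -(-1)*(14 - 3)/3*(-12) = -(-1)*11/3*(-12) = -⅑*(-33)*(-12) = (11/3)*(-12) = -44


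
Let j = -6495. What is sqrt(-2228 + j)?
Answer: I*sqrt(8723) ≈ 93.397*I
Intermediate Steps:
sqrt(-2228 + j) = sqrt(-2228 - 6495) = sqrt(-8723) = I*sqrt(8723)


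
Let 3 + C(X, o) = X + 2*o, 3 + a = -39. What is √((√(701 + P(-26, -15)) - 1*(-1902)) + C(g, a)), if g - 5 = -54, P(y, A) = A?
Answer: √(1766 + 7*√14) ≈ 42.334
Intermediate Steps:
a = -42 (a = -3 - 39 = -42)
g = -49 (g = 5 - 54 = -49)
C(X, o) = -3 + X + 2*o (C(X, o) = -3 + (X + 2*o) = -3 + X + 2*o)
√((√(701 + P(-26, -15)) - 1*(-1902)) + C(g, a)) = √((√(701 - 15) - 1*(-1902)) + (-3 - 49 + 2*(-42))) = √((√686 + 1902) + (-3 - 49 - 84)) = √((7*√14 + 1902) - 136) = √((1902 + 7*√14) - 136) = √(1766 + 7*√14)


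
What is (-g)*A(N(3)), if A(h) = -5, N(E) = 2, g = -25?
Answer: -125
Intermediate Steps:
(-g)*A(N(3)) = -1*(-25)*(-5) = 25*(-5) = -125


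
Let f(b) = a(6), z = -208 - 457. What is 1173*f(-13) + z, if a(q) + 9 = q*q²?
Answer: 242146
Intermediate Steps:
a(q) = -9 + q³ (a(q) = -9 + q*q² = -9 + q³)
z = -665
f(b) = 207 (f(b) = -9 + 6³ = -9 + 216 = 207)
1173*f(-13) + z = 1173*207 - 665 = 242811 - 665 = 242146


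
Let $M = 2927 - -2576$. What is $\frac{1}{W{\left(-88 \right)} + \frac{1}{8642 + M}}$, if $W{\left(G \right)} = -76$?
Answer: $- \frac{14145}{1075019} \approx -0.013158$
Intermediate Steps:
$M = 5503$ ($M = 2927 + 2576 = 5503$)
$\frac{1}{W{\left(-88 \right)} + \frac{1}{8642 + M}} = \frac{1}{-76 + \frac{1}{8642 + 5503}} = \frac{1}{-76 + \frac{1}{14145}} = \frac{1}{- \frac{1075019}{14145}} = - \frac{14145}{1075019}$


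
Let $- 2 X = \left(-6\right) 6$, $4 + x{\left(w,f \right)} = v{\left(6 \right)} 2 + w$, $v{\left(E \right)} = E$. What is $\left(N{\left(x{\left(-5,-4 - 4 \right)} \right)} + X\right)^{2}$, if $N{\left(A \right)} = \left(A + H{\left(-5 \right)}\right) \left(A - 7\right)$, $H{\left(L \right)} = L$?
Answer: $676$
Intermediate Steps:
$x{\left(w,f \right)} = 8 + w$ ($x{\left(w,f \right)} = -4 + \left(6 \cdot 2 + w\right) = -4 + \left(12 + w\right) = 8 + w$)
$X = 18$ ($X = - \frac{\left(-6\right) 6}{2} = \left(- \frac{1}{2}\right) \left(-36\right) = 18$)
$N{\left(A \right)} = \left(-7 + A\right) \left(-5 + A\right)$ ($N{\left(A \right)} = \left(A - 5\right) \left(A - 7\right) = \left(-5 + A\right) \left(-7 + A\right) = \left(-7 + A\right) \left(-5 + A\right)$)
$\left(N{\left(x{\left(-5,-4 - 4 \right)} \right)} + X\right)^{2} = \left(\left(35 + \left(8 - 5\right)^{2} - 12 \left(8 - 5\right)\right) + 18\right)^{2} = \left(\left(35 + 3^{2} - 36\right) + 18\right)^{2} = \left(\left(35 + 9 - 36\right) + 18\right)^{2} = \left(8 + 18\right)^{2} = 26^{2} = 676$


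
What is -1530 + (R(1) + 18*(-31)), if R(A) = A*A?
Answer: -2087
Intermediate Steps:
R(A) = A²
-1530 + (R(1) + 18*(-31)) = -1530 + (1² + 18*(-31)) = -1530 + (1 - 558) = -1530 - 557 = -2087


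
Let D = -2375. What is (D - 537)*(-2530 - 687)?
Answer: 9367904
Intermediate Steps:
(D - 537)*(-2530 - 687) = (-2375 - 537)*(-2530 - 687) = -2912*(-3217) = 9367904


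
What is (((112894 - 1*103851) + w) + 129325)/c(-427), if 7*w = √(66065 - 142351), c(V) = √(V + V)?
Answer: √332389/427 - 69184*I*√854/427 ≈ 1.3502 - 4734.9*I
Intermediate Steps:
c(V) = √2*√V (c(V) = √(2*V) = √2*√V)
w = I*√76286/7 (w = √(66065 - 142351)/7 = √(-76286)/7 = (I*√76286)/7 = I*√76286/7 ≈ 39.457*I)
(((112894 - 1*103851) + w) + 129325)/c(-427) = (((112894 - 1*103851) + I*√76286/7) + 129325)/((√2*√(-427))) = (((112894 - 103851) + I*√76286/7) + 129325)/((√2*(I*√427))) = ((9043 + I*√76286/7) + 129325)/((I*√854)) = (138368 + I*√76286/7)*(-I*√854/854) = -I*√854*(138368 + I*√76286/7)/854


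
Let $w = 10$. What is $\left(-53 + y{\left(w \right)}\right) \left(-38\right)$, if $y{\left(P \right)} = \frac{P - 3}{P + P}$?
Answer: $\frac{20007}{10} \approx 2000.7$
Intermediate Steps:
$y{\left(P \right)} = \frac{-3 + P}{2 P}$
$\left(-53 + y{\left(w \right)}\right) \left(-38\right) = \left(-53 + \frac{-3 + 10}{2 \cdot 10}\right) \left(-38\right) = \left(-53 + \frac{1}{2} \cdot \frac{1}{10} \cdot 7\right) \left(-38\right) = \left(-53 + \frac{7}{20}\right) \left(-38\right) = \left(- \frac{1053}{20}\right) \left(-38\right) = \frac{20007}{10}$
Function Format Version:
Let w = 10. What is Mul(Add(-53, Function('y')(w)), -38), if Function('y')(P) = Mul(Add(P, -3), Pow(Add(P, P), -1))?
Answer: Rational(20007, 10) ≈ 2000.7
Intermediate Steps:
Function('y')(P) = Mul(Rational(1, 2), Pow(P, -1), Add(-3, P)) (Function('y')(P) = Mul(Add(-3, P), Pow(Mul(2, P), -1)) = Mul(Add(-3, P), Mul(Rational(1, 2), Pow(P, -1))) = Mul(Rational(1, 2), Pow(P, -1), Add(-3, P)))
Mul(Add(-53, Function('y')(w)), -38) = Mul(Add(-53, Mul(Rational(1, 2), Pow(10, -1), Add(-3, 10))), -38) = Mul(Add(-53, Mul(Rational(1, 2), Rational(1, 10), 7)), -38) = Mul(Add(-53, Rational(7, 20)), -38) = Mul(Rational(-1053, 20), -38) = Rational(20007, 10)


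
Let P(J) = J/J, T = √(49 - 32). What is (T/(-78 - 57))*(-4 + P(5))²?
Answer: -√17/15 ≈ -0.27487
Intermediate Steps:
T = √17 ≈ 4.1231
P(J) = 1
(T/(-78 - 57))*(-4 + P(5))² = (√17/(-78 - 57))*(-4 + 1)² = (√17/(-135))*(-3)² = -√17/135*9 = -√17/15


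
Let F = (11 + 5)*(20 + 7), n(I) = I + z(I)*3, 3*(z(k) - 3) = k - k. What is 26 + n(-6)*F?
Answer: 1322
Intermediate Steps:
z(k) = 3 (z(k) = 3 + (k - k)/3 = 3 + (⅓)*0 = 3 + 0 = 3)
n(I) = 9 + I (n(I) = I + 3*3 = I + 9 = 9 + I)
F = 432 (F = 16*27 = 432)
26 + n(-6)*F = 26 + (9 - 6)*432 = 26 + 3*432 = 26 + 1296 = 1322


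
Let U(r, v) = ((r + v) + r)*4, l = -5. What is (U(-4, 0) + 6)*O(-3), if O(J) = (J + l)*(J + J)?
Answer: -1248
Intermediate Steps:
O(J) = 2*J*(-5 + J) (O(J) = (J - 5)*(J + J) = (-5 + J)*(2*J) = 2*J*(-5 + J))
U(r, v) = 4*v + 8*r (U(r, v) = (v + 2*r)*4 = 4*v + 8*r)
(U(-4, 0) + 6)*O(-3) = ((4*0 + 8*(-4)) + 6)*(2*(-3)*(-5 - 3)) = ((0 - 32) + 6)*(2*(-3)*(-8)) = (-32 + 6)*48 = -26*48 = -1248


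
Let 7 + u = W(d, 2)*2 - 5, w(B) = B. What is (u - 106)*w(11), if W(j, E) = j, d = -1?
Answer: -1320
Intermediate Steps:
u = -14 (u = -7 + (-1*2 - 5) = -7 + (-2 - 5) = -7 - 7 = -14)
(u - 106)*w(11) = (-14 - 106)*11 = -120*11 = -1320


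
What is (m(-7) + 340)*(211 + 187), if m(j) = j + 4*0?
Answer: 132534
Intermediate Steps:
m(j) = j (m(j) = j + 0 = j)
(m(-7) + 340)*(211 + 187) = (-7 + 340)*(211 + 187) = 333*398 = 132534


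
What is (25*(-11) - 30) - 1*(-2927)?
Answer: 2622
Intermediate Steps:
(25*(-11) - 30) - 1*(-2927) = (-275 - 30) + 2927 = -305 + 2927 = 2622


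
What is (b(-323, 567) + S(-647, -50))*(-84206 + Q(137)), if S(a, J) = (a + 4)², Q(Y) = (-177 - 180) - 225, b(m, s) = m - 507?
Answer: -34985139772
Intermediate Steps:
b(m, s) = -507 + m
Q(Y) = -582 (Q(Y) = -357 - 225 = -582)
S(a, J) = (4 + a)²
(b(-323, 567) + S(-647, -50))*(-84206 + Q(137)) = ((-507 - 323) + (4 - 647)²)*(-84206 - 582) = (-830 + (-643)²)*(-84788) = (-830 + 413449)*(-84788) = 412619*(-84788) = -34985139772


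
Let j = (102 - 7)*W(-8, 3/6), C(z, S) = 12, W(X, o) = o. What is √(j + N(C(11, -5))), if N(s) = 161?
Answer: √834/2 ≈ 14.440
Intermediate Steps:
j = 95/2 (j = (102 - 7)*(3/6) = 95*(3*(⅙)) = 95*(½) = 95/2 ≈ 47.500)
√(j + N(C(11, -5))) = √(95/2 + 161) = √(417/2) = √834/2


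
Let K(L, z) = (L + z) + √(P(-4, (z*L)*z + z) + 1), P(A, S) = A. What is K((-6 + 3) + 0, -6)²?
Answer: (-9 + I*√3)² ≈ 78.0 - 31.177*I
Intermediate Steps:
K(L, z) = L + z + I*√3 (K(L, z) = (L + z) + √(-4 + 1) = (L + z) + √(-3) = (L + z) + I*√3 = L + z + I*√3)
K((-6 + 3) + 0, -6)² = (((-6 + 3) + 0) - 6 + I*√3)² = ((-3 + 0) - 6 + I*√3)² = (-3 - 6 + I*√3)² = (-9 + I*√3)²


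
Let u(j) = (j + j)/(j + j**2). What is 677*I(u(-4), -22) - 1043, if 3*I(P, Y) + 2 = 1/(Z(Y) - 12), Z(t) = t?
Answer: -51033/34 ≈ -1501.0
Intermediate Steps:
u(j) = 2*j/(j + j**2) (u(j) = (2*j)/(j + j**2) = 2*j/(j + j**2))
I(P, Y) = -2/3 + 1/(3*(-12 + Y)) (I(P, Y) = -2/3 + 1/(3*(Y - 12)) = -2/3 + 1/(3*(-12 + Y)))
677*I(u(-4), -22) - 1043 = 677*((25 - 2*(-22))/(3*(-12 - 22))) - 1043 = 677*((1/3)*(25 + 44)/(-34)) - 1043 = 677*((1/3)*(-1/34)*69) - 1043 = 677*(-23/34) - 1043 = -15571/34 - 1043 = -51033/34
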